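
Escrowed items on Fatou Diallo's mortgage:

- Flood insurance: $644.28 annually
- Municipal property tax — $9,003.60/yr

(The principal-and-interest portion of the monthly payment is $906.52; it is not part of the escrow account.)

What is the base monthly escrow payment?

Flood insurance — $644.28/yr
Municipal property tax — $9,003.60/yr
Yearly total = $644.28 + $9,003.60 = $9,647.88
Monthly escrow = $9,647.88 ÷ 12 = $803.99

$803.99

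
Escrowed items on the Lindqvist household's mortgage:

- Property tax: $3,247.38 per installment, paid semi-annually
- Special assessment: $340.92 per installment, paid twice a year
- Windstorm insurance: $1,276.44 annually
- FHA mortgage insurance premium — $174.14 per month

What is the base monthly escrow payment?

Property tax — $3,247.38 × 2 = $6,494.76/yr
Special assessment — $340.92 × 2 = $681.84/yr
Windstorm insurance — $1,276.44/yr
FHA mortgage insurance premium — $174.14 × 12 = $2,089.68/yr
Total annual escrow = $6,494.76 + $681.84 + $1,276.44 + $2,089.68 = $10,542.72
Per month = $10,542.72 ÷ 12 = $878.56

$878.56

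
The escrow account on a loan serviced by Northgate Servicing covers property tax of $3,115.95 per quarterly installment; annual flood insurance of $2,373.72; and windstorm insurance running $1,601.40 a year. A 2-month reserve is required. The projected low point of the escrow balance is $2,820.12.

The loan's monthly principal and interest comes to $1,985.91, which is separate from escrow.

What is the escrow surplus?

$80.30

Property tax: $3,115.95 × 4 = $12,463.80 per year
Flood insurance: $2,373.72 per year
Windstorm insurance: $1,601.40 per year
Total annual escrow = $12,463.80 + $2,373.72 + $1,601.40 = $16,438.92
Per month = $16,438.92 ÷ 12 = $1,369.91
Required reserve = 2 × $1,369.91 = $2,739.82
Surplus = $2,820.12 − $2,739.82 = $80.30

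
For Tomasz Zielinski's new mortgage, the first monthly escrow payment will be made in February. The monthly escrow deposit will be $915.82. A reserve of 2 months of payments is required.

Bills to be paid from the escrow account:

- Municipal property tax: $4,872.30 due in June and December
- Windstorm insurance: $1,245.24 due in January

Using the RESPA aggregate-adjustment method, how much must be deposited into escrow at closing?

$2,124.84

Cushion = 2 × $915.82 = $1,831.64
Trial balance (start $0, +$915.82 each month, − disbursements):
  Feb: +$915.82 → $915.82
  Mar: +$915.82 → $1,831.64
  Apr: +$915.82 → $2,747.46
  May: +$915.82 → $3,663.28
  Jun: +$915.82 − $4,872.30 → -$293.20
  Jul: +$915.82 → $622.62
  Aug: +$915.82 → $1,538.44
  Sep: +$915.82 → $2,454.26
  Oct: +$915.82 → $3,370.08
  Nov: +$915.82 → $4,285.90
  Dec: +$915.82 − $4,872.30 → $329.42
  Jan: +$915.82 − $1,245.24 → $0.00
Lowest trial balance = -$293.20 (Jun)
Initial deposit = cushion − low point = $1,831.64 − (-$293.20) = $2,124.84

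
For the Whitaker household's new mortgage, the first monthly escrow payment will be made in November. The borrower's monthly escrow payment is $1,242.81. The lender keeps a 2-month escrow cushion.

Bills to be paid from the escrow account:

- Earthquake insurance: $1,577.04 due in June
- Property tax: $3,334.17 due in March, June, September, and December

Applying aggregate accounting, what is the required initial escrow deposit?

Cushion = 2 × $1,242.81 = $2,485.62
Trial balance (start $0, +$1,242.81 each month, − disbursements):
  Nov: +$1,242.81 → $1,242.81
  Dec: +$1,242.81 − $3,334.17 → -$848.55
  Jan: +$1,242.81 → $394.26
  Feb: +$1,242.81 → $1,637.07
  Mar: +$1,242.81 − $3,334.17 → -$454.29
  Apr: +$1,242.81 → $788.52
  May: +$1,242.81 → $2,031.33
  Jun: +$1,242.81 − $4,911.21 → -$1,637.07
  Jul: +$1,242.81 → -$394.26
  Aug: +$1,242.81 → $848.55
  Sep: +$1,242.81 − $3,334.17 → -$1,242.81
  Oct: +$1,242.81 → $0.00
Lowest trial balance = -$1,637.07 (Jun)
Initial deposit = cushion − low point = $2,485.62 − (-$1,637.07) = $4,122.69

$4,122.69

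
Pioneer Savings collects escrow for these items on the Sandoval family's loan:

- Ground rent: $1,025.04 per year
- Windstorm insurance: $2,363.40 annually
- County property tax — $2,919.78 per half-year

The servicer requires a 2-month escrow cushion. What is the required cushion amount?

Ground rent: $1,025.04
Windstorm insurance: $2,363.40
County property tax: $2,919.78 × 2 = $5,839.56
Total annual escrow = $1,025.04 + $2,363.40 + $5,839.56 = $9,228.00
Base monthly escrow = $9,228.00 ÷ 12 = $769.00
Cushion = 2 × $769.00 = $1,538.00

$1,538.00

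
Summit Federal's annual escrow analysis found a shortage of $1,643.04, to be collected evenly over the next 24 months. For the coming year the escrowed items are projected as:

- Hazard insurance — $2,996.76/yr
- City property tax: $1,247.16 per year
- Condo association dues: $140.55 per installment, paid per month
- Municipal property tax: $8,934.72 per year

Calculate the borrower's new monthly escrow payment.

$1,307.23

Hazard insurance = $2,996.76 per year
City property tax = $1,247.16 per year
Condo association dues = $140.55 × 12 = $1,686.60 per year
Municipal property tax = $8,934.72 per year
Annual escrow total = $2,996.76 + $1,247.16 + $1,686.60 + $8,934.72 = $14,865.24
Monthly = $14,865.24 ÷ 12 = $1,238.77
Shortage per month = $1,643.04 ÷ 24 = $68.46
Adjusted monthly = $1,238.77 + $68.46 = $1,307.23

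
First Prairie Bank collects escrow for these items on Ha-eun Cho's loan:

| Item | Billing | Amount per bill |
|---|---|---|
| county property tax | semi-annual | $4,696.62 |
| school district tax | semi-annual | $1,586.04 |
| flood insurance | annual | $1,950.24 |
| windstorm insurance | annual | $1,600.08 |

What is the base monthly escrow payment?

$1,342.97

County property tax: $4,696.62 × 2 = $9,393.24
School district tax: $1,586.04 × 2 = $3,172.08
Flood insurance: $1,950.24
Windstorm insurance: $1,600.08
Total annual escrow = $9,393.24 + $3,172.08 + $1,950.24 + $1,600.08 = $16,115.64
Base monthly escrow = $16,115.64 ÷ 12 = $1,342.97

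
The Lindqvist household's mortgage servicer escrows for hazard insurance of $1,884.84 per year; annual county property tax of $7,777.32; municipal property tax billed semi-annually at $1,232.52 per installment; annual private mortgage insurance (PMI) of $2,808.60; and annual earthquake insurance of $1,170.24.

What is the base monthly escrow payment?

$1,342.17

Hazard insurance = $1,884.84
County property tax = $7,777.32
Municipal property tax = $1,232.52 × 2 = $2,465.04
Private mortgage insurance (PMI) = $2,808.60
Earthquake insurance = $1,170.24
Total per year = $1,884.84 + $7,777.32 + $2,465.04 + $2,808.60 + $1,170.24 = $16,106.04
Base monthly escrow = $16,106.04 ÷ 12 = $1,342.17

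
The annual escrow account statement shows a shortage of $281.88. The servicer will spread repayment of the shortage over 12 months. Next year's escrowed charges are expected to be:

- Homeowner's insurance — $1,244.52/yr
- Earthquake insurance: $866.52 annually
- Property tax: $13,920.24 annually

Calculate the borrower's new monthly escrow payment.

$1,359.43

Homeowner's insurance = $1,244.52/yr
Earthquake insurance = $866.52/yr
Property tax = $13,920.24/yr
Combined annual = $16,031.28
Monthly = $16,031.28 ÷ 12 = $1,335.94
Monthly shortage recovery: $281.88 / 12 = $23.49
New monthly escrow = $1,335.94 + $23.49 = $1,359.43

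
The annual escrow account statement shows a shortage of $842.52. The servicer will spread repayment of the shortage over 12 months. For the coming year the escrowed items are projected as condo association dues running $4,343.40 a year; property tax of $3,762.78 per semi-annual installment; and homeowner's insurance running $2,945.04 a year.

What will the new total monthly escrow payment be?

Condo association dues = $4,343.40 annually
Property tax = $3,762.78 × 2 = $7,525.56 annually
Homeowner's insurance = $2,945.04 annually
Combined annual = $4,343.40 + $7,525.56 + $2,945.04 = $14,814.00
Monthly escrow = $14,814.00 ÷ 12 = $1,234.50
Monthly shortage recovery: $842.52 / 12 = $70.21
New monthly escrow = $1,234.50 + $70.21 = $1,304.71

$1,304.71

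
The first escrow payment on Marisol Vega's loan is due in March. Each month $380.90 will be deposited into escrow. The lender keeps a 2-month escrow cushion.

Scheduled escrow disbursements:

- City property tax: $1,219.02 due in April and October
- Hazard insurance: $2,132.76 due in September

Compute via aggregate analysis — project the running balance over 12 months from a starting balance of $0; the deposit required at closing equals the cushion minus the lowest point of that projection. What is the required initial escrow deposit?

Cushion = 2 × $380.90 = $761.80
Trial balance (start $0, +$380.90 each month, − disbursements):
  Mar: +$380.90 → $380.90
  Apr: +$380.90 − $1,219.02 → -$457.22
  May: +$380.90 → -$76.32
  Jun: +$380.90 → $304.58
  Jul: +$380.90 → $685.48
  Aug: +$380.90 → $1,066.38
  Sep: +$380.90 − $2,132.76 → -$685.48
  Oct: +$380.90 − $1,219.02 → -$1,523.60
  Nov: +$380.90 → -$1,142.70
  Dec: +$380.90 → -$761.80
  Jan: +$380.90 → -$380.90
  Feb: +$380.90 → $0.00
Lowest trial balance = -$1,523.60 (Oct)
Initial deposit = cushion − low point = $761.80 − (-$1,523.60) = $2,285.40

$2,285.40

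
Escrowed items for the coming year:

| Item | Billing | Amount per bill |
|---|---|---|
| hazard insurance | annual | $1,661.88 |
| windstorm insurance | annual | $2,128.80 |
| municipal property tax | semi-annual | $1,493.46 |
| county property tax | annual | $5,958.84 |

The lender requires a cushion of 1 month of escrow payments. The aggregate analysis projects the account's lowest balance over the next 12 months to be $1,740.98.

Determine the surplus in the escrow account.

$679.61

Hazard insurance: $1,661.88/yr
Windstorm insurance: $2,128.80/yr
Municipal property tax: $1,493.46 × 2 = $2,986.92/yr
County property tax: $5,958.84/yr
Yearly total = $1,661.88 + $2,128.80 + $2,986.92 + $5,958.84 = $12,736.44
Per month = $12,736.44 / 12 = $1,061.37
Required reserve = 1 × $1,061.37 = $1,061.37
Excess over cushion: $1,740.98 − $1,061.37 = $679.61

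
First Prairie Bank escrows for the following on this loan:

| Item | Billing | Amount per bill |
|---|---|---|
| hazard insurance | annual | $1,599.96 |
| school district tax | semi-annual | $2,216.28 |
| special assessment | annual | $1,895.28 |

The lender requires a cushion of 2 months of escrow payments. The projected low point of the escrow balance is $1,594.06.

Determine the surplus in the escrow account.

$272.76

Hazard insurance — $1,599.96 per year
School district tax — $2,216.28 × 2 = $4,432.56 per year
Special assessment — $1,895.28 per year
Total per year = $7,927.80
Base monthly escrow = $7,927.80 ÷ 12 = $660.65
Cushion = 2 × $660.65 = $1,321.30
Excess over cushion: $1,594.06 − $1,321.30 = $272.76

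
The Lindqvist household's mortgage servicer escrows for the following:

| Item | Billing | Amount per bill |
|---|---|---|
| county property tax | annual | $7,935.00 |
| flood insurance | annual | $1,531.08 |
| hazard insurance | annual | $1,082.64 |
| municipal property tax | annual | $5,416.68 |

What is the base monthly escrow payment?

County property tax: $7,935.00 per year
Flood insurance: $1,531.08 per year
Hazard insurance: $1,082.64 per year
Municipal property tax: $5,416.68 per year
Total annual escrow = $7,935.00 + $1,531.08 + $1,082.64 + $5,416.68 = $15,965.40
Base monthly escrow = $15,965.40 / 12 = $1,330.45

$1,330.45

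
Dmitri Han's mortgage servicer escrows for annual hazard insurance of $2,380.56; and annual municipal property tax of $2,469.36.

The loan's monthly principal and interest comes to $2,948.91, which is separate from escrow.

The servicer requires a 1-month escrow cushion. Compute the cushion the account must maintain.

$404.16

Hazard insurance: $2,380.56
Municipal property tax: $2,469.36
Total annual escrow = $2,380.56 + $2,469.36 = $4,849.92
Per month = $4,849.92 ÷ 12 = $404.16
Required cushion = 1 × $404.16 = $404.16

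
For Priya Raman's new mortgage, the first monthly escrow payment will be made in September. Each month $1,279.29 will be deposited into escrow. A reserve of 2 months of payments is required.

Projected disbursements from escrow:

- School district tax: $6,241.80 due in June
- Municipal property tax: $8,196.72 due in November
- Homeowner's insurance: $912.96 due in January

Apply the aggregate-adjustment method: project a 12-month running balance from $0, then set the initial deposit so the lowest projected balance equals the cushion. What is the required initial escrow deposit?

$6,917.43

Cushion = 2 × $1,279.29 = $2,558.58
Trial balance (start $0, +$1,279.29 each month, − disbursements):
  Sep: +$1,279.29 → $1,279.29
  Oct: +$1,279.29 → $2,558.58
  Nov: +$1,279.29 − $8,196.72 → -$4,358.85
  Dec: +$1,279.29 → -$3,079.56
  Jan: +$1,279.29 − $912.96 → -$2,713.23
  Feb: +$1,279.29 → -$1,433.94
  Mar: +$1,279.29 → -$154.65
  Apr: +$1,279.29 → $1,124.64
  May: +$1,279.29 → $2,403.93
  Jun: +$1,279.29 − $6,241.80 → -$2,558.58
  Jul: +$1,279.29 → -$1,279.29
  Aug: +$1,279.29 → $0.00
Lowest trial balance = -$4,358.85 (Nov)
Initial deposit = cushion − low point = $2,558.58 − (-$4,358.85) = $6,917.43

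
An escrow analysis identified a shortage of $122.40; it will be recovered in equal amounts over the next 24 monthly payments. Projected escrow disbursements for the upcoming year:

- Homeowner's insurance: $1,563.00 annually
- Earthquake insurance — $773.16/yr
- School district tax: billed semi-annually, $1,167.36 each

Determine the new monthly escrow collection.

$394.34

Homeowner's insurance = $1,563.00
Earthquake insurance = $773.16
School district tax = $1,167.36 × 2 = $2,334.72
Total annual escrow = $1,563.00 + $773.16 + $2,334.72 = $4,670.88
Per month = $4,670.88 / 12 = $389.24
Shortage per month = $122.40 ÷ 24 = $5.10
Adjusted monthly = $389.24 + $5.10 = $394.34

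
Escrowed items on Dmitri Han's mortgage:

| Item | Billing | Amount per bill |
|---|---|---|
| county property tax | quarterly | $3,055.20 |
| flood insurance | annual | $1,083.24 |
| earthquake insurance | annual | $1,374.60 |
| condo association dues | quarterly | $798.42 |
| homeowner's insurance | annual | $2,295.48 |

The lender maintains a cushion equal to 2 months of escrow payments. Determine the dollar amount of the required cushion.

$3,361.30

County property tax = $3,055.20 × 4 = $12,220.80 per year
Flood insurance = $1,083.24 per year
Earthquake insurance = $1,374.60 per year
Condo association dues = $798.42 × 4 = $3,193.68 per year
Homeowner's insurance = $2,295.48 per year
Total per year = $12,220.80 + $1,083.24 + $1,374.60 + $3,193.68 + $2,295.48 = $20,167.80
Monthly escrow = $20,167.80 / 12 = $1,680.65
Required cushion = 2 × $1,680.65 = $3,361.30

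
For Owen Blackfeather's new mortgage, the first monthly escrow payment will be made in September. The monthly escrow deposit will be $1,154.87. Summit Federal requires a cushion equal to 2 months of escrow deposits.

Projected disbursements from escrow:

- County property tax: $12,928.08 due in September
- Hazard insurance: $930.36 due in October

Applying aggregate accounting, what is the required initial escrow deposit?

$14,082.95

Cushion = 2 × $1,154.87 = $2,309.74
Trial balance (start $0, +$1,154.87 each month, − disbursements):
  Sep: +$1,154.87 − $12,928.08 → -$11,773.21
  Oct: +$1,154.87 − $930.36 → -$11,548.70
  Nov: +$1,154.87 → -$10,393.83
  Dec: +$1,154.87 → -$9,238.96
  Jan: +$1,154.87 → -$8,084.09
  Feb: +$1,154.87 → -$6,929.22
  Mar: +$1,154.87 → -$5,774.35
  Apr: +$1,154.87 → -$4,619.48
  May: +$1,154.87 → -$3,464.61
  Jun: +$1,154.87 → -$2,309.74
  Jul: +$1,154.87 → -$1,154.87
  Aug: +$1,154.87 → $0.00
Lowest trial balance = -$11,773.21 (Sep)
Initial deposit = cushion − low point = $2,309.74 − (-$11,773.21) = $14,082.95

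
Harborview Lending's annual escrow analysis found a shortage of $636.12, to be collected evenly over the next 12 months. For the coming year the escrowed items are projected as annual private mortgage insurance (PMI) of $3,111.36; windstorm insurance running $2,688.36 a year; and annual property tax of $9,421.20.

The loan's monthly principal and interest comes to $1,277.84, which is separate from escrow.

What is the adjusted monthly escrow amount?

Private mortgage insurance (PMI): $3,111.36 annually
Windstorm insurance: $2,688.36 annually
Property tax: $9,421.20 annually
Total annual escrow = $15,220.92
Monthly = $15,220.92 / 12 = $1,268.41
Shortage per month = $636.12 ÷ 12 = $53.01
Adjusted monthly = $1,268.41 + $53.01 = $1,321.42

$1,321.42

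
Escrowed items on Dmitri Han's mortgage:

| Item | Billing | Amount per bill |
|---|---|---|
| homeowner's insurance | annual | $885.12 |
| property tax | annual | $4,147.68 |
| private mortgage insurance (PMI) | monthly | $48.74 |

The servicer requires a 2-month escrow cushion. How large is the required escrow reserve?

Homeowner's insurance: $885.12 annually
Property tax: $4,147.68 annually
Private mortgage insurance (PMI): $48.74 × 12 = $584.88 annually
Yearly total = $5,617.68
Per month = $5,617.68 / 12 = $468.14
Required cushion = 2 × $468.14 = $936.28

$936.28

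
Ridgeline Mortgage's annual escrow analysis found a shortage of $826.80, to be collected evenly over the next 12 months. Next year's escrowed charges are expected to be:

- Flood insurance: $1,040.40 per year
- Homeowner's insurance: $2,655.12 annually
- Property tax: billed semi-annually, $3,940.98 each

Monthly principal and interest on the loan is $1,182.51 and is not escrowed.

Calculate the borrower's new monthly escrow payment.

$1,033.69

Flood insurance = $1,040.40 annually
Homeowner's insurance = $2,655.12 annually
Property tax = $3,940.98 × 2 = $7,881.96 annually
Combined annual = $1,040.40 + $2,655.12 + $7,881.96 = $11,577.48
Per month = $11,577.48 ÷ 12 = $964.79
Shortage per month = $826.80 ÷ 12 = $68.90
Adjusted monthly = $964.79 + $68.90 = $1,033.69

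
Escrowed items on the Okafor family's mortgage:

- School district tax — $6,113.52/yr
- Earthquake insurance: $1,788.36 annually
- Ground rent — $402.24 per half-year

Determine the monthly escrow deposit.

School district tax — $6,113.52/yr
Earthquake insurance — $1,788.36/yr
Ground rent — $402.24 × 2 = $804.48/yr
Annual escrow total = $6,113.52 + $1,788.36 + $804.48 = $8,706.36
Monthly = $8,706.36 ÷ 12 = $725.53

$725.53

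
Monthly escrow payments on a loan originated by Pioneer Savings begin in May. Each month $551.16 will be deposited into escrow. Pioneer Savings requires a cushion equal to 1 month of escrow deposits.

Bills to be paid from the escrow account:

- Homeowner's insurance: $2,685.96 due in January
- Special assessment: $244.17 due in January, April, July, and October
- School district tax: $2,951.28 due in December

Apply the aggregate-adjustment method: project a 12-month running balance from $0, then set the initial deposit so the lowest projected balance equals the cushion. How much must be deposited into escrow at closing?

$1,960.47

Cushion = 1 × $551.16 = $551.16
Trial balance (start $0, +$551.16 each month, − disbursements):
  May: +$551.16 → $551.16
  Jun: +$551.16 → $1,102.32
  Jul: +$551.16 − $244.17 → $1,409.31
  Aug: +$551.16 → $1,960.47
  Sep: +$551.16 → $2,511.63
  Oct: +$551.16 − $244.17 → $2,818.62
  Nov: +$551.16 → $3,369.78
  Dec: +$551.16 − $2,951.28 → $969.66
  Jan: +$551.16 − $2,930.13 → -$1,409.31
  Feb: +$551.16 → -$858.15
  Mar: +$551.16 → -$306.99
  Apr: +$551.16 − $244.17 → $0.00
Lowest trial balance = -$1,409.31 (Jan)
Initial deposit = cushion − low point = $551.16 − (-$1,409.31) = $1,960.47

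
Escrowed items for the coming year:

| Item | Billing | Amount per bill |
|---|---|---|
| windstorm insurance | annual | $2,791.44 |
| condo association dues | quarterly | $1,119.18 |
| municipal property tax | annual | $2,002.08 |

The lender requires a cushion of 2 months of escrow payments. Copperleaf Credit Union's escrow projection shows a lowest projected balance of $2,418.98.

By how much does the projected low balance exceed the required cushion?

Windstorm insurance = $2,791.44/yr
Condo association dues = $1,119.18 × 4 = $4,476.72/yr
Municipal property tax = $2,002.08/yr
Yearly total = $2,791.44 + $4,476.72 + $2,002.08 = $9,270.24
Base monthly escrow = $9,270.24 ÷ 12 = $772.52
Required cushion = 2 × $772.52 = $1,545.04
Surplus = $2,418.98 − $1,545.04 = $873.94

$873.94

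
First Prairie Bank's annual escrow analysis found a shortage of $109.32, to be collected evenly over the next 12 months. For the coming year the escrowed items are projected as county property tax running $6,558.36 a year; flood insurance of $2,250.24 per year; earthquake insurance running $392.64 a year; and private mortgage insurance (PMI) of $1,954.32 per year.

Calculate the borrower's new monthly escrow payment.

$938.74

County property tax = $6,558.36
Flood insurance = $2,250.24
Earthquake insurance = $392.64
Private mortgage insurance (PMI) = $1,954.32
Total per year = $6,558.36 + $2,250.24 + $392.64 + $1,954.32 = $11,155.56
Per month = $11,155.56 ÷ 12 = $929.63
Shortage spread = $109.32 / 12 = $9.11/mo
Adjusted monthly = $929.63 + $9.11 = $938.74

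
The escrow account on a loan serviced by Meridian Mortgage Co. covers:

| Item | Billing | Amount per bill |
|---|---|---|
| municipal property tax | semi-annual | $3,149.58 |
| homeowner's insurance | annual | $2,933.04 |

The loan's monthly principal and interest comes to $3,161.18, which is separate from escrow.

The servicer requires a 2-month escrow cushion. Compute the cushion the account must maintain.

Municipal property tax = $3,149.58 × 2 = $6,299.16 per year
Homeowner's insurance = $2,933.04 per year
Total annual escrow = $6,299.16 + $2,933.04 = $9,232.20
Per month = $9,232.20 ÷ 12 = $769.35
Cushion = 2 × $769.35 = $1,538.70

$1,538.70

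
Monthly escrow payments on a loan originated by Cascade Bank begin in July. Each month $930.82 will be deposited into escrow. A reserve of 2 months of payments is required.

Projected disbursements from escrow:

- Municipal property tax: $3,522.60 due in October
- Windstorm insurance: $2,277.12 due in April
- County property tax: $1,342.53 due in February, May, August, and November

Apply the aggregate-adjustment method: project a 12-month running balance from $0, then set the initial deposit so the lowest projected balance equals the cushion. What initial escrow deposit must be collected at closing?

$3,415.20

Cushion = 2 × $930.82 = $1,861.64
Trial balance (start $0, +$930.82 each month, − disbursements):
  Jul: +$930.82 → $930.82
  Aug: +$930.82 − $1,342.53 → $519.11
  Sep: +$930.82 → $1,449.93
  Oct: +$930.82 − $3,522.60 → -$1,141.85
  Nov: +$930.82 − $1,342.53 → -$1,553.56
  Dec: +$930.82 → -$622.74
  Jan: +$930.82 → $308.08
  Feb: +$930.82 − $1,342.53 → -$103.63
  Mar: +$930.82 → $827.19
  Apr: +$930.82 − $2,277.12 → -$519.11
  May: +$930.82 − $1,342.53 → -$930.82
  Jun: +$930.82 → $0.00
Lowest trial balance = -$1,553.56 (Nov)
Initial deposit = cushion − low point = $1,861.64 − (-$1,553.56) = $3,415.20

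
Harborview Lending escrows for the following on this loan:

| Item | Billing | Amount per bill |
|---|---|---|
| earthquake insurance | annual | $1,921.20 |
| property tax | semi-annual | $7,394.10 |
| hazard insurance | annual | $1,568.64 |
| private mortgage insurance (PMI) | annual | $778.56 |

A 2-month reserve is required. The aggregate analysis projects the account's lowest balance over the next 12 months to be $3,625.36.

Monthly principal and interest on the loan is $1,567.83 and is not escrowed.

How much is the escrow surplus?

$449.26

Earthquake insurance: $1,921.20
Property tax: $7,394.10 × 2 = $14,788.20
Hazard insurance: $1,568.64
Private mortgage insurance (PMI): $778.56
Total annual escrow = $19,056.60
Per month = $19,056.60 / 12 = $1,588.05
Cushion = 2 × $1,588.05 = $3,176.10
Surplus = $3,625.36 − $3,176.10 = $449.26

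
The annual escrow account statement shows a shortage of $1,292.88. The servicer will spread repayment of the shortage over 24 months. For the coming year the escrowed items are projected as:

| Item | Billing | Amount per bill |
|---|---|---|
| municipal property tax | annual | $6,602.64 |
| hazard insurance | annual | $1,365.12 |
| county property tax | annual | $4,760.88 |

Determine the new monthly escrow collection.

Municipal property tax — $6,602.64 per year
Hazard insurance — $1,365.12 per year
County property tax — $4,760.88 per year
Total per year = $6,602.64 + $1,365.12 + $4,760.88 = $12,728.64
Monthly escrow = $12,728.64 ÷ 12 = $1,060.72
Monthly shortage recovery: $1,292.88 / 24 = $53.87
Adjusted monthly = $1,060.72 + $53.87 = $1,114.59

$1,114.59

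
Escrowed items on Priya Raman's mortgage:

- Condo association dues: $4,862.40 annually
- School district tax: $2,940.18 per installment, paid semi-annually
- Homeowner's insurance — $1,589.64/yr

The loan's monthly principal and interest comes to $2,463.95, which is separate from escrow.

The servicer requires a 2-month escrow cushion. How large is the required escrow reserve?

$2,055.40

Condo association dues — $4,862.40 annually
School district tax — $2,940.18 × 2 = $5,880.36 annually
Homeowner's insurance — $1,589.64 annually
Combined annual = $12,332.40
Monthly = $12,332.40 ÷ 12 = $1,027.70
Reserve = 2 × $1,027.70 = $2,055.40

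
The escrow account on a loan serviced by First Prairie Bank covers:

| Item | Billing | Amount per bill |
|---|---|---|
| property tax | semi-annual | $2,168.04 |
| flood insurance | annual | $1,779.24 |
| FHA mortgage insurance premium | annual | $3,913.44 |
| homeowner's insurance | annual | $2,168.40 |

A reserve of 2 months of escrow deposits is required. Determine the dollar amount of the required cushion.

Property tax: $2,168.04 × 2 = $4,336.08
Flood insurance: $1,779.24
FHA mortgage insurance premium: $3,913.44
Homeowner's insurance: $2,168.40
Combined annual = $4,336.08 + $1,779.24 + $3,913.44 + $2,168.40 = $12,197.16
Monthly = $12,197.16 / 12 = $1,016.43
Reserve = 2 × $1,016.43 = $2,032.86

$2,032.86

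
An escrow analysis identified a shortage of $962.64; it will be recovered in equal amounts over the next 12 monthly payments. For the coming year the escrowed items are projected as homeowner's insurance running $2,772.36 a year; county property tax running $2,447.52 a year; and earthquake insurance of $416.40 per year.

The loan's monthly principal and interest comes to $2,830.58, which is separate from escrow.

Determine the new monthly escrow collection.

Homeowner's insurance: $2,772.36 per year
County property tax: $2,447.52 per year
Earthquake insurance: $416.40 per year
Annual escrow total = $2,772.36 + $2,447.52 + $416.40 = $5,636.28
Per month = $5,636.28 ÷ 12 = $469.69
Shortage spread = $962.64 / 12 = $80.22/mo
Adjusted monthly = $469.69 + $80.22 = $549.91

$549.91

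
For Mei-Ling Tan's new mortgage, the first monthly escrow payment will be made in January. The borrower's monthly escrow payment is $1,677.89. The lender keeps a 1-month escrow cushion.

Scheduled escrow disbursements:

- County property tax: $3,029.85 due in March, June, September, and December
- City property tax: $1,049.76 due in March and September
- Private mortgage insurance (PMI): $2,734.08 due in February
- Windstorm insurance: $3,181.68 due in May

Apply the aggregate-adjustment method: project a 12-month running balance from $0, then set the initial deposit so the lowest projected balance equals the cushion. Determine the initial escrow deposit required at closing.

Cushion = 1 × $1,677.89 = $1,677.89
Trial balance (start $0, +$1,677.89 each month, − disbursements):
  Jan: +$1,677.89 → $1,677.89
  Feb: +$1,677.89 − $2,734.08 → $621.70
  Mar: +$1,677.89 − $4,079.61 → -$1,780.02
  Apr: +$1,677.89 → -$102.13
  May: +$1,677.89 − $3,181.68 → -$1,605.92
  Jun: +$1,677.89 − $3,029.85 → -$2,957.88
  Jul: +$1,677.89 → -$1,279.99
  Aug: +$1,677.89 → $397.90
  Sep: +$1,677.89 − $4,079.61 → -$2,003.82
  Oct: +$1,677.89 → -$325.93
  Nov: +$1,677.89 → $1,351.96
  Dec: +$1,677.89 − $3,029.85 → $0.00
Lowest trial balance = -$2,957.88 (Jun)
Initial deposit = cushion − low point = $1,677.89 − (-$2,957.88) = $4,635.77

$4,635.77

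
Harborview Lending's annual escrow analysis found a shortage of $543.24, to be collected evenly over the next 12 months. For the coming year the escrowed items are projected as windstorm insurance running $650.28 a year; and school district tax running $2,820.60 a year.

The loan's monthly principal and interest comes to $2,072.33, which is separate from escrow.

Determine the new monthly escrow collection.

Windstorm insurance: $650.28 annually
School district tax: $2,820.60 annually
Combined annual = $3,470.88
Per month = $3,470.88 ÷ 12 = $289.24
Monthly shortage recovery: $543.24 / 12 = $45.27
Adjusted monthly = $289.24 + $45.27 = $334.51

$334.51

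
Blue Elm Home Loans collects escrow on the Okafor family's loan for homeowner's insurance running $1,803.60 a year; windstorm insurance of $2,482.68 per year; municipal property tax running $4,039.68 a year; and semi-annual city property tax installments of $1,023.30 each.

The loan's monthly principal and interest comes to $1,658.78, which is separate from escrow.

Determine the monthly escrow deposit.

$864.38

Homeowner's insurance — $1,803.60
Windstorm insurance — $2,482.68
Municipal property tax — $4,039.68
City property tax — $1,023.30 × 2 = $2,046.60
Combined annual = $10,372.56
Monthly escrow = $10,372.56 / 12 = $864.38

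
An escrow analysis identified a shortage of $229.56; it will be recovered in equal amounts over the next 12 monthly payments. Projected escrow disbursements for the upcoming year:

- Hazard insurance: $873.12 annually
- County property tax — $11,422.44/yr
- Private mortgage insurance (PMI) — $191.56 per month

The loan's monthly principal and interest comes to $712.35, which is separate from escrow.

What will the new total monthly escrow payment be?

Hazard insurance = $873.12
County property tax = $11,422.44
Private mortgage insurance (PMI) = $191.56 × 12 = $2,298.72
Total annual escrow = $14,594.28
Base monthly escrow = $14,594.28 / 12 = $1,216.19
Monthly shortage recovery: $229.56 ÷ 12 = $19.13
New monthly escrow = $1,216.19 + $19.13 = $1,235.32

$1,235.32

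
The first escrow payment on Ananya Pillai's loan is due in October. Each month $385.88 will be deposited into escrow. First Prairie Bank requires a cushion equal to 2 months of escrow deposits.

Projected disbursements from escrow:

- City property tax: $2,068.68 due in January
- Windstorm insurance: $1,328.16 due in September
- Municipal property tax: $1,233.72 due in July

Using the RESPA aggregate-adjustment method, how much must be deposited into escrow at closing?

$1,296.92

Cushion = 2 × $385.88 = $771.76
Trial balance (start $0, +$385.88 each month, − disbursements):
  Oct: +$385.88 → $385.88
  Nov: +$385.88 → $771.76
  Dec: +$385.88 → $1,157.64
  Jan: +$385.88 − $2,068.68 → -$525.16
  Feb: +$385.88 → -$139.28
  Mar: +$385.88 → $246.60
  Apr: +$385.88 → $632.48
  May: +$385.88 → $1,018.36
  Jun: +$385.88 → $1,404.24
  Jul: +$385.88 − $1,233.72 → $556.40
  Aug: +$385.88 → $942.28
  Sep: +$385.88 − $1,328.16 → $0.00
Lowest trial balance = -$525.16 (Jan)
Initial deposit = cushion − low point = $771.76 − (-$525.16) = $1,296.92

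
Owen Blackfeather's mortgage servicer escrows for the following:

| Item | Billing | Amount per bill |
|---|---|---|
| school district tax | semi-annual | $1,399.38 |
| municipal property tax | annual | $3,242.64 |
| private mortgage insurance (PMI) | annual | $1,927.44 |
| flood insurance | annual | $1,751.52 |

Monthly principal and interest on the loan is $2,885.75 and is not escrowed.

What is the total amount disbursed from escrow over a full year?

School district tax: $1,399.38 × 2 = $2,798.76
Municipal property tax: $3,242.64
Private mortgage insurance (PMI): $1,927.44
Flood insurance: $1,751.52
Total annual escrow = $9,720.36

$9,720.36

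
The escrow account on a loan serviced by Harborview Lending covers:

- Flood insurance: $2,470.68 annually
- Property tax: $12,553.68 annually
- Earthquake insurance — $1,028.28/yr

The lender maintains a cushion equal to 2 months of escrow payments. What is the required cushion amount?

Flood insurance: $2,470.68
Property tax: $12,553.68
Earthquake insurance: $1,028.28
Total per year = $2,470.68 + $12,553.68 + $1,028.28 = $16,052.64
Per month = $16,052.64 / 12 = $1,337.72
Reserve = 2 × $1,337.72 = $2,675.44

$2,675.44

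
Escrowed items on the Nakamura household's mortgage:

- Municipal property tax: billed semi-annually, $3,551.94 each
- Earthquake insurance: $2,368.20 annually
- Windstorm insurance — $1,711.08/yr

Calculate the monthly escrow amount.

Municipal property tax — $3,551.94 × 2 = $7,103.88 per year
Earthquake insurance — $2,368.20 per year
Windstorm insurance — $1,711.08 per year
Combined annual = $7,103.88 + $2,368.20 + $1,711.08 = $11,183.16
Per month = $11,183.16 / 12 = $931.93

$931.93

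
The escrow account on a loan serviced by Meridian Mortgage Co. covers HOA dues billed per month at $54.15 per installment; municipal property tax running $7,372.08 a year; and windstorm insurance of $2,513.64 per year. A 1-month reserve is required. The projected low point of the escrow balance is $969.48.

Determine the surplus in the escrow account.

$91.52

HOA dues: $54.15 × 12 = $649.80 annually
Municipal property tax: $7,372.08 annually
Windstorm insurance: $2,513.64 annually
Total per year = $649.80 + $7,372.08 + $2,513.64 = $10,535.52
Monthly escrow = $10,535.52 ÷ 12 = $877.96
Cushion = 1 × $877.96 = $877.96
Excess over cushion: $969.48 − $877.96 = $91.52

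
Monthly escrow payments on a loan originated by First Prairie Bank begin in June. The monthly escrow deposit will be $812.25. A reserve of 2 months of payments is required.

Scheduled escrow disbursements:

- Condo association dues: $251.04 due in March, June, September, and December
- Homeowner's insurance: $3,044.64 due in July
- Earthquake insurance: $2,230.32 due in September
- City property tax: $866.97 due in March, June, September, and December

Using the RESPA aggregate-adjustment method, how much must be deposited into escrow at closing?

$5,886.48

Cushion = 2 × $812.25 = $1,624.50
Trial balance (start $0, +$812.25 each month, − disbursements):
  Jun: +$812.25 − $1,118.01 → -$305.76
  Jul: +$812.25 − $3,044.64 → -$2,538.15
  Aug: +$812.25 → -$1,725.90
  Sep: +$812.25 − $3,348.33 → -$4,261.98
  Oct: +$812.25 → -$3,449.73
  Nov: +$812.25 → -$2,637.48
  Dec: +$812.25 − $1,118.01 → -$2,943.24
  Jan: +$812.25 → -$2,130.99
  Feb: +$812.25 → -$1,318.74
  Mar: +$812.25 − $1,118.01 → -$1,624.50
  Apr: +$812.25 → -$812.25
  May: +$812.25 → $0.00
Lowest trial balance = -$4,261.98 (Sep)
Initial deposit = cushion − low point = $1,624.50 − (-$4,261.98) = $5,886.48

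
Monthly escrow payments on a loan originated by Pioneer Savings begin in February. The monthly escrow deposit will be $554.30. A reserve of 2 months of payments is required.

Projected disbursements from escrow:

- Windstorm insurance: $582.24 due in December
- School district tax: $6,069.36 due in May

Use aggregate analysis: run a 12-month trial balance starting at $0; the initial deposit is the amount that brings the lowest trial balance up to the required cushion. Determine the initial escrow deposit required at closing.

Cushion = 2 × $554.30 = $1,108.60
Trial balance (start $0, +$554.30 each month, − disbursements):
  Feb: +$554.30 → $554.30
  Mar: +$554.30 → $1,108.60
  Apr: +$554.30 → $1,662.90
  May: +$554.30 − $6,069.36 → -$3,852.16
  Jun: +$554.30 → -$3,297.86
  Jul: +$554.30 → -$2,743.56
  Aug: +$554.30 → -$2,189.26
  Sep: +$554.30 → -$1,634.96
  Oct: +$554.30 → -$1,080.66
  Nov: +$554.30 → -$526.36
  Dec: +$554.30 − $582.24 → -$554.30
  Jan: +$554.30 → $0.00
Lowest trial balance = -$3,852.16 (May)
Initial deposit = cushion − low point = $1,108.60 − (-$3,852.16) = $4,960.76

$4,960.76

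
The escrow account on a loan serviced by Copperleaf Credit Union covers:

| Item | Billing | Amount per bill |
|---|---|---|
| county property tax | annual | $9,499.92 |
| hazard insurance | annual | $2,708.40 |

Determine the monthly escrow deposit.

$1,017.36

County property tax: $9,499.92/yr
Hazard insurance: $2,708.40/yr
Yearly total = $9,499.92 + $2,708.40 = $12,208.32
Monthly escrow = $12,208.32 / 12 = $1,017.36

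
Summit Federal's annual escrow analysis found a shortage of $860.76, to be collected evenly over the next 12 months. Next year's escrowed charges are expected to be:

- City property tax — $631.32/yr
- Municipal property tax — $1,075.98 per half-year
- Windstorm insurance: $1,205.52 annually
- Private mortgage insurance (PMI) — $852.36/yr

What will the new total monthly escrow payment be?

City property tax: $631.32
Municipal property tax: $1,075.98 × 2 = $2,151.96
Windstorm insurance: $1,205.52
Private mortgage insurance (PMI): $852.36
Combined annual = $631.32 + $2,151.96 + $1,205.52 + $852.36 = $4,841.16
Monthly = $4,841.16 ÷ 12 = $403.43
Shortage per month = $860.76 / 12 = $71.73
New monthly escrow = $403.43 + $71.73 = $475.16

$475.16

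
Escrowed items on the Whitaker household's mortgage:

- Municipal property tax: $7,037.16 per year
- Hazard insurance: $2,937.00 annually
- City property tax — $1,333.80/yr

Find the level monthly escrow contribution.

$942.33

Municipal property tax — $7,037.16
Hazard insurance — $2,937.00
City property tax — $1,333.80
Yearly total = $7,037.16 + $2,937.00 + $1,333.80 = $11,307.96
Monthly escrow = $11,307.96 ÷ 12 = $942.33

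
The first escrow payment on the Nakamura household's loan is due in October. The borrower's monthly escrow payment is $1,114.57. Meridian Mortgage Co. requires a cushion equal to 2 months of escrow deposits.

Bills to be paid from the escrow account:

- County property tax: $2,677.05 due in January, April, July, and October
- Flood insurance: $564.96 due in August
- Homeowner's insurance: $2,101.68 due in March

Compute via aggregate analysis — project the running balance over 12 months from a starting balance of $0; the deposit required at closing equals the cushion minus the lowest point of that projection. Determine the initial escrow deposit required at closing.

Cushion = 2 × $1,114.57 = $2,229.14
Trial balance (start $0, +$1,114.57 each month, − disbursements):
  Oct: +$1,114.57 − $2,677.05 → -$1,562.48
  Nov: +$1,114.57 → -$447.91
  Dec: +$1,114.57 → $666.66
  Jan: +$1,114.57 − $2,677.05 → -$895.82
  Feb: +$1,114.57 → $218.75
  Mar: +$1,114.57 − $2,101.68 → -$768.36
  Apr: +$1,114.57 − $2,677.05 → -$2,330.84
  May: +$1,114.57 → -$1,216.27
  Jun: +$1,114.57 → -$101.70
  Jul: +$1,114.57 − $2,677.05 → -$1,664.18
  Aug: +$1,114.57 − $564.96 → -$1,114.57
  Sep: +$1,114.57 → $0.00
Lowest trial balance = -$2,330.84 (Apr)
Initial deposit = cushion − low point = $2,229.14 − (-$2,330.84) = $4,559.98

$4,559.98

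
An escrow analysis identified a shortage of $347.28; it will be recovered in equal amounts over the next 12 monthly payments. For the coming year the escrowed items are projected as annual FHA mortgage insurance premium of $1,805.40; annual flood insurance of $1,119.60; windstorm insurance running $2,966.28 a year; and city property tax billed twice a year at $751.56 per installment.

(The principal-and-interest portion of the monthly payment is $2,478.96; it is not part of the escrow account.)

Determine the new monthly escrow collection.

$645.14

FHA mortgage insurance premium = $1,805.40
Flood insurance = $1,119.60
Windstorm insurance = $2,966.28
City property tax = $751.56 × 2 = $1,503.12
Total annual escrow = $1,805.40 + $1,119.60 + $2,966.28 + $1,503.12 = $7,394.40
Monthly = $7,394.40 ÷ 12 = $616.20
Monthly shortage recovery: $347.28 / 12 = $28.94
Adjusted monthly = $616.20 + $28.94 = $645.14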